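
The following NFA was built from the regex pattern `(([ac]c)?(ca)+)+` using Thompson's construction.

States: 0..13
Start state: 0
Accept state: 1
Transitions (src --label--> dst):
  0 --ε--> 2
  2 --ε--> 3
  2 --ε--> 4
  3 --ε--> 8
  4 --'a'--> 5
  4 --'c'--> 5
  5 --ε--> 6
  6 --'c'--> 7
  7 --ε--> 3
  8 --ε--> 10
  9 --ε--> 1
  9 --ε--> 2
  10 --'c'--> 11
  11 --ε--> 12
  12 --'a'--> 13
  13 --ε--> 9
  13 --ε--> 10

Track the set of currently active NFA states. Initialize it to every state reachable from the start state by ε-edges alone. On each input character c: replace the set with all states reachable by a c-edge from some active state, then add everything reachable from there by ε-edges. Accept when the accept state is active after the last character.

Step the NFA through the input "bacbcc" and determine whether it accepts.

Answer: REJECT

Derivation:
start: ε-closure({0}) = {0,2,3,4,8,10}
'b' @ 1: {}  — state set empty
rest 'acbcc' ignored (set empty)
after full input: {}  (accept=1 not in)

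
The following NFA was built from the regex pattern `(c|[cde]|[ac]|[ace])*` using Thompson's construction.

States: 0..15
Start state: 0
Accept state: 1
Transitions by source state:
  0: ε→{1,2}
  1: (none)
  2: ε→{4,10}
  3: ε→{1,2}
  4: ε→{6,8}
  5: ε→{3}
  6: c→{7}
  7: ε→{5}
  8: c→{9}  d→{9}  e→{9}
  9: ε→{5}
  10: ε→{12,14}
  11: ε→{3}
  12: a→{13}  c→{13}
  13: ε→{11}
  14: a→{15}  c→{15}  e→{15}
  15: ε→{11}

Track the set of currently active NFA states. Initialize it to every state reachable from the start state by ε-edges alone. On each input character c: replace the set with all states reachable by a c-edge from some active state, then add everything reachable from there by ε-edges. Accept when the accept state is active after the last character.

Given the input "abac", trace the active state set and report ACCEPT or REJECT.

S₀ = ε-closure({0}) = {0,1,2,4,6,8,10,12,14}
'a' @ 1: {1,2,3,4,6,8,10,11,12,13,14,15}  [accepting]
'b' @ 2: {}  — no active states
rest 'ac' ignored (set empty)
after full input: {}  (accept=1 not in)

Answer: REJECT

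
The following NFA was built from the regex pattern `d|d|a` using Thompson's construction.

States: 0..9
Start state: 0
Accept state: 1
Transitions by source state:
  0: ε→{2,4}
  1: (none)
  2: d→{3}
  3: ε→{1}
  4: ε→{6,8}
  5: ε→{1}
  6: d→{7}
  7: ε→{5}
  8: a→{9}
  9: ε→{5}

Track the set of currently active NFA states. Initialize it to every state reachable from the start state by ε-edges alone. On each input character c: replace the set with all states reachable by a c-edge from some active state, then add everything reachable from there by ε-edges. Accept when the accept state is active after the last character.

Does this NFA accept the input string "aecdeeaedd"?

initial (ε-close {0}): {0,2,4,6,8}
'a' @ 1: {1,5,9}  (accept∈set)
'e' @ 2: {}  — no active states
rest 'cdeeaedd' ignored (set empty)
end set {} — state 1 not in

Answer: REJECT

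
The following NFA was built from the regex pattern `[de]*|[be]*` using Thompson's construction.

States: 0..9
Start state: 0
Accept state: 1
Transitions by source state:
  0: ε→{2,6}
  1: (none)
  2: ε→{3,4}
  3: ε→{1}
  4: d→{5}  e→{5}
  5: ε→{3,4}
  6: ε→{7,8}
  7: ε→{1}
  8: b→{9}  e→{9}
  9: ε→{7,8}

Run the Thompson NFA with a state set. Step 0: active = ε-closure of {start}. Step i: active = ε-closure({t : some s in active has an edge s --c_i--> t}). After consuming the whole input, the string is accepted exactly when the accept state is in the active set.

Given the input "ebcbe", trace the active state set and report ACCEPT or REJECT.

S₀ = ε-closure({0}) = {0,1,2,3,4,6,7,8}
'e' @ 1: {1,3,4,5,7,8,9}  [accepting]
'b' @ 2: {1,7,8,9}  [accepting]
'c' @ 3: {}  — no active states
rest 'be' ignored (set empty)
final: {}; accept 1 not in set

Answer: REJECT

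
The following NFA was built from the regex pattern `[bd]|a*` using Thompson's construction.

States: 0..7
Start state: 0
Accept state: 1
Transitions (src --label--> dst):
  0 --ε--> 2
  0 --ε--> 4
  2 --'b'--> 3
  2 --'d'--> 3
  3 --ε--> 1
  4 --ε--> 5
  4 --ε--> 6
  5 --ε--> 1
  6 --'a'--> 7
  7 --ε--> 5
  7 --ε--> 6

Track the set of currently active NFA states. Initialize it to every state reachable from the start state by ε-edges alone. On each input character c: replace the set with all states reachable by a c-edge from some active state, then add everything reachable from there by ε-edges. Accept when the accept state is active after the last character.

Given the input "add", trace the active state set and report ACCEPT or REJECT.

initial (ε-close {0}): {0,1,2,4,5,6}
'a' @ 1: {1,5,6,7}  (accept∈set)
'd' @ 2: {}  — dead — no transitions
rest 'd' ignored (set empty)
after full input: {}  (accept=1 not in)

Answer: REJECT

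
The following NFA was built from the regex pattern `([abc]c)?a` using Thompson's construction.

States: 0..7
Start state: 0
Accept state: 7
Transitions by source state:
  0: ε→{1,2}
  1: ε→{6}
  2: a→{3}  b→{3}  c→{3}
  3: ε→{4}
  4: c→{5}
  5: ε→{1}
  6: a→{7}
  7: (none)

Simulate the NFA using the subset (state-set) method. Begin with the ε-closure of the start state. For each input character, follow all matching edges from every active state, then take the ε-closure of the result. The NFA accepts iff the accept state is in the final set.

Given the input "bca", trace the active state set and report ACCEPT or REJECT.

start: ε-closure({0}) = {0,1,2,6}
'b' @ 1: {3,4}
'c' @ 2: {1,5,6}
'a' @ 3: {7}  [accepting]
end set {7} — state 7 in

Answer: ACCEPT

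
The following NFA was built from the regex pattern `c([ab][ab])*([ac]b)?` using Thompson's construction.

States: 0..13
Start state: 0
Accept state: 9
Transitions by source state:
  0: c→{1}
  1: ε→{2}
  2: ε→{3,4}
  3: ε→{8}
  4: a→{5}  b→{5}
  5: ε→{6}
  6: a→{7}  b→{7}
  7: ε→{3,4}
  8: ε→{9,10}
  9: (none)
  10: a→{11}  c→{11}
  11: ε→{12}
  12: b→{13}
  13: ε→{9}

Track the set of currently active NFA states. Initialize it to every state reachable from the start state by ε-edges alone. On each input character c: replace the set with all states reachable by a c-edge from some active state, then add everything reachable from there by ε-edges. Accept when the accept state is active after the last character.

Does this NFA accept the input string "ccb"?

S₀ = ε-closure({0}) = {0}
'c' @ 1: {1,2,3,4,8,9,10}  (accept∈set)
'c' @ 2: {11,12}
'b' @ 3: {9,13}  (accept∈set)
final: {9,13}; accept 9 in set

Answer: ACCEPT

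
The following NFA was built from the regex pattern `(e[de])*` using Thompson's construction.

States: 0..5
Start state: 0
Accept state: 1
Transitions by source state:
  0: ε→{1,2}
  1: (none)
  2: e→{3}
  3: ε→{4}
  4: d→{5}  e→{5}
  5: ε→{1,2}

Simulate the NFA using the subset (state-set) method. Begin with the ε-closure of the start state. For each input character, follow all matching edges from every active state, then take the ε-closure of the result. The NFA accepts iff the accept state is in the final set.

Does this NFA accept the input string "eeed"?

Answer: ACCEPT

Derivation:
initial (ε-close {0}): {0,1,2}
'e' @ 1: {3,4}
'e' @ 2: {1,2,5}  [accepting]
'e' @ 3: {3,4}
'd' @ 4: {1,2,5}  [accepting]
after full input: {1,2,5}  (accept=1 in)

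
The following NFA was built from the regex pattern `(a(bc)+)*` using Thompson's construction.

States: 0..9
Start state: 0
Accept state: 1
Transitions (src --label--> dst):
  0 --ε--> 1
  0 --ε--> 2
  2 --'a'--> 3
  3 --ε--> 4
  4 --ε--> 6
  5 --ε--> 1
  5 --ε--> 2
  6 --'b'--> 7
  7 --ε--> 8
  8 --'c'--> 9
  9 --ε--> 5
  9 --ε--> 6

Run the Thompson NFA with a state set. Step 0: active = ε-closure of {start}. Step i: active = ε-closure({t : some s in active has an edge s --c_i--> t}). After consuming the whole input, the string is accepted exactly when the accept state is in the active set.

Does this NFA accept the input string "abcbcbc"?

Answer: ACCEPT

Trace:
initial (ε-close {0}): {0,1,2}
'a' @ 1: {3,4,6}
'b' @ 2: {7,8}
'c' @ 3: {1,2,5,6,9}  ✓accept
'b' @ 4: {7,8}
'c' @ 5: {1,2,5,6,9}  ✓accept
'b' @ 6: {7,8}
'c' @ 7: {1,2,5,6,9}  ✓accept
after full input: {1,2,5,6,9}  (accept=1 in)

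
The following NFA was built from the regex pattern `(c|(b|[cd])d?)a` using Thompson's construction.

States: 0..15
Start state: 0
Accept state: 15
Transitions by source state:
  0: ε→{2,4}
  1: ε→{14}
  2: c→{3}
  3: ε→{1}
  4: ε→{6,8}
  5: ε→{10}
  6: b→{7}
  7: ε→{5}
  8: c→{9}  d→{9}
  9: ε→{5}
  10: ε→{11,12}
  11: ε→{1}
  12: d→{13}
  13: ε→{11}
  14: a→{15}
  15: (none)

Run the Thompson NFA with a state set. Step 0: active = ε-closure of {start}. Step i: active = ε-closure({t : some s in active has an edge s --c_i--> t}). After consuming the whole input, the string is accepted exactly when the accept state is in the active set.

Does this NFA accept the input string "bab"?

start: ε-closure({0}) = {0,2,4,6,8}
'b' @ 1: {1,5,7,10,11,12,14}
'a' @ 2: {15}  ✓accept
'b' @ 3: {}  — dead — no transitions
end set {} — state 15 not in

Answer: REJECT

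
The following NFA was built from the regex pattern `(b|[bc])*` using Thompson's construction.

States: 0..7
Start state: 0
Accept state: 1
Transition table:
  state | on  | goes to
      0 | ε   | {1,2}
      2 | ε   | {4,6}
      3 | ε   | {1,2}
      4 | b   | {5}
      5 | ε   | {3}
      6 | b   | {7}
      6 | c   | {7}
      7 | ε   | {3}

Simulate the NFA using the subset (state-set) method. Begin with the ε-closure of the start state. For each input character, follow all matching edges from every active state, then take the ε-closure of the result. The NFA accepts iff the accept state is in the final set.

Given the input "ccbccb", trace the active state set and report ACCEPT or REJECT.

start: ε-closure({0}) = {0,1,2,4,6}
'c' @ 1: {1,2,3,4,6,7}  (accept∈set)
'c' @ 2: {1,2,3,4,6,7}  (accept∈set)
'b' @ 3: {1,2,3,4,5,6,7}  (accept∈set)
'c' @ 4: {1,2,3,4,6,7}  (accept∈set)
'c' @ 5: {1,2,3,4,6,7}  (accept∈set)
'b' @ 6: {1,2,3,4,5,6,7}  (accept∈set)
after full input: {1,2,3,4,5,6,7}  (accept=1 in)

Answer: ACCEPT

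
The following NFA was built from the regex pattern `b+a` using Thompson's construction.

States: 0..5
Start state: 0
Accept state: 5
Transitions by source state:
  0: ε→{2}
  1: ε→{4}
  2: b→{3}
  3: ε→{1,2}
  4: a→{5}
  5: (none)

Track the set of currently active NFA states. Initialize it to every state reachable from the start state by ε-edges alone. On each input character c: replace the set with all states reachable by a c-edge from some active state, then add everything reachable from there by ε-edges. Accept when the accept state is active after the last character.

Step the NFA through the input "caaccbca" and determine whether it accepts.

Answer: REJECT

Derivation:
initial (ε-close {0}): {0,2}
'c' @ 1: {}  — no active states
rest 'aaccbca' ignored (set empty)
after full input: {}  (accept=5 not in)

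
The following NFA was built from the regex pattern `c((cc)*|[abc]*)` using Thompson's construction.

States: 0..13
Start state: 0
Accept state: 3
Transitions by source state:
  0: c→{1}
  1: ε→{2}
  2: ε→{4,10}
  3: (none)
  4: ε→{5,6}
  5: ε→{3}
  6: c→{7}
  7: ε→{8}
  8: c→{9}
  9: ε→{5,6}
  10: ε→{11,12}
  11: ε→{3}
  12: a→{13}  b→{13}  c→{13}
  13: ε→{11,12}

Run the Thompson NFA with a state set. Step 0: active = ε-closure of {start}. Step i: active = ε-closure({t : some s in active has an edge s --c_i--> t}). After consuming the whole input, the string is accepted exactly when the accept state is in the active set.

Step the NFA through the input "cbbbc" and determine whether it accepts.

Answer: ACCEPT

Derivation:
initial (ε-close {0}): {0}
'c' @ 1: {1,2,3,4,5,6,10,11,12}  [accepting]
'b' @ 2: {3,11,12,13}  [accepting]
'b' @ 3: {3,11,12,13}  [accepting]
'b' @ 4: {3,11,12,13}  [accepting]
'c' @ 5: {3,11,12,13}  [accepting]
after full input: {3,11,12,13}  (accept=3 in)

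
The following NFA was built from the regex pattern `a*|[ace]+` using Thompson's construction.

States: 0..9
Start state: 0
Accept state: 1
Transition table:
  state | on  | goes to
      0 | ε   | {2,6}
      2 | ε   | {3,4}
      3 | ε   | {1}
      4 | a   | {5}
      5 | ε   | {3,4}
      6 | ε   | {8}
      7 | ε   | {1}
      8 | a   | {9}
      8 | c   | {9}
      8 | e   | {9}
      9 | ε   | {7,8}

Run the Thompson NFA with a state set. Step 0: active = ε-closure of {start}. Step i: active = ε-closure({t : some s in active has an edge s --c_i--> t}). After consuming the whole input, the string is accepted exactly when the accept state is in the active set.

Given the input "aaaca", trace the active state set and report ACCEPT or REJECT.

start: ε-closure({0}) = {0,1,2,3,4,6,8}
'a' @ 1: {1,3,4,5,7,8,9}  ✓accept
'a' @ 2: {1,3,4,5,7,8,9}  ✓accept
'a' @ 3: {1,3,4,5,7,8,9}  ✓accept
'c' @ 4: {1,7,8,9}  ✓accept
'a' @ 5: {1,7,8,9}  ✓accept
final: {1,7,8,9}; accept 1 in set

Answer: ACCEPT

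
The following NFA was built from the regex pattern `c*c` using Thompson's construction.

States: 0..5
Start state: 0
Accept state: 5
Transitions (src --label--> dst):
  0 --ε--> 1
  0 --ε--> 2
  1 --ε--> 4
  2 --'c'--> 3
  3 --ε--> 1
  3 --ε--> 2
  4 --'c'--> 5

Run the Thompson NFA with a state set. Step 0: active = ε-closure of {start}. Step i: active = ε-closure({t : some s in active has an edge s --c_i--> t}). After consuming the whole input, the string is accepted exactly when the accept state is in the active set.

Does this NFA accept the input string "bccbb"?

start: ε-closure({0}) = {0,1,2,4}
'b' @ 1: {}  — no active states
rest 'ccbb' ignored (set empty)
after full input: {}  (accept=5 not in)

Answer: REJECT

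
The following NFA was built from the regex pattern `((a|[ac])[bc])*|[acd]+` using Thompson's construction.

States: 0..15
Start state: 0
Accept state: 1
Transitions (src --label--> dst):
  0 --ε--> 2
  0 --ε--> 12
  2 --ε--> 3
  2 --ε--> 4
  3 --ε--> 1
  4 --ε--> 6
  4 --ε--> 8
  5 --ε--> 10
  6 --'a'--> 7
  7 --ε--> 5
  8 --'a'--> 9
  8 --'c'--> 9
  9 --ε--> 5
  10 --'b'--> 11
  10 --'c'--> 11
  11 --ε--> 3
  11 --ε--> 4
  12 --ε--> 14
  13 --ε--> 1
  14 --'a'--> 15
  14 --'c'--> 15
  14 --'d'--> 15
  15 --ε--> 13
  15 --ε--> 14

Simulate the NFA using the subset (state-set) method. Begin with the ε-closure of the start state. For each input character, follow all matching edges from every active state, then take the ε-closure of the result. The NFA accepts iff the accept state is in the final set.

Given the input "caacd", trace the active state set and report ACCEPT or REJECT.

initial (ε-close {0}): {0,1,2,3,4,6,8,12,14}
'c' @ 1: {1,5,9,10,13,14,15}  ✓accept
'a' @ 2: {1,13,14,15}  ✓accept
'a' @ 3: {1,13,14,15}  ✓accept
'c' @ 4: {1,13,14,15}  ✓accept
'd' @ 5: {1,13,14,15}  ✓accept
final: {1,13,14,15}; accept 1 in set

Answer: ACCEPT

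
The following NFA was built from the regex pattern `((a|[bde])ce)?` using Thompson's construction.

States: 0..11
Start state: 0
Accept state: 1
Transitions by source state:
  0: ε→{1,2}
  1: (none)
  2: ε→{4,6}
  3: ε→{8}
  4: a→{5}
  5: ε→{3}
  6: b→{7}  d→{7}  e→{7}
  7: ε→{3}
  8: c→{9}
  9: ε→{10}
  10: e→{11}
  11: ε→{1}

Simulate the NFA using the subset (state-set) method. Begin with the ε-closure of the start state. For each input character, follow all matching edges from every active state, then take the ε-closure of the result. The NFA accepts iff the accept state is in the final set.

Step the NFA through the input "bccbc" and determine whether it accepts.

S₀ = ε-closure({0}) = {0,1,2,4,6}
'b' @ 1: {3,7,8}
'c' @ 2: {9,10}
'c' @ 3: {}  — no active states
rest 'bc' ignored (set empty)
final: {}; accept 1 not in set

Answer: REJECT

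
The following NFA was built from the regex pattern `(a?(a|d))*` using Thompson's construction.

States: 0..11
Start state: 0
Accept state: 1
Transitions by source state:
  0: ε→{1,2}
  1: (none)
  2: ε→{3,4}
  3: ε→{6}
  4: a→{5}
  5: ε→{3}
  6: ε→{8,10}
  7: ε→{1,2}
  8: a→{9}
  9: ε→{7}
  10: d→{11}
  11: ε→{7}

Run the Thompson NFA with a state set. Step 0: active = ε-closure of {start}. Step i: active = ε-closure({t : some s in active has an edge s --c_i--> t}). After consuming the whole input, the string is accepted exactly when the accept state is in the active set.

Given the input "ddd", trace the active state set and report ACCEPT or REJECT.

Answer: ACCEPT

Derivation:
S₀ = ε-closure({0}) = {0,1,2,3,4,6,8,10}
'd' @ 1: {1,2,3,4,6,7,8,10,11}  (accept∈set)
'd' @ 2: {1,2,3,4,6,7,8,10,11}  (accept∈set)
'd' @ 3: {1,2,3,4,6,7,8,10,11}  (accept∈set)
final: {1,2,3,4,6,7,8,10,11}; accept 1 in set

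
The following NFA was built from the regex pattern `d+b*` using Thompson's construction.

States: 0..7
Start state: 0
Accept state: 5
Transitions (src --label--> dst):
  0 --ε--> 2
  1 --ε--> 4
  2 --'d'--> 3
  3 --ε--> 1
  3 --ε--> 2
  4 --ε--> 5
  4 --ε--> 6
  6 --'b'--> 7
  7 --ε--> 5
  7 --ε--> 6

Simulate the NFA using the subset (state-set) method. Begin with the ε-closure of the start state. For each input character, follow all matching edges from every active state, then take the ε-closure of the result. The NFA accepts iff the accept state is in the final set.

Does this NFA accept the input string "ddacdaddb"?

start: ε-closure({0}) = {0,2}
'd' @ 1: {1,2,3,4,5,6}  [accepting]
'd' @ 2: {1,2,3,4,5,6}  [accepting]
'a' @ 3: {}  — dead — no transitions
rest 'cdaddb' ignored (set empty)
after full input: {}  (accept=5 not in)

Answer: REJECT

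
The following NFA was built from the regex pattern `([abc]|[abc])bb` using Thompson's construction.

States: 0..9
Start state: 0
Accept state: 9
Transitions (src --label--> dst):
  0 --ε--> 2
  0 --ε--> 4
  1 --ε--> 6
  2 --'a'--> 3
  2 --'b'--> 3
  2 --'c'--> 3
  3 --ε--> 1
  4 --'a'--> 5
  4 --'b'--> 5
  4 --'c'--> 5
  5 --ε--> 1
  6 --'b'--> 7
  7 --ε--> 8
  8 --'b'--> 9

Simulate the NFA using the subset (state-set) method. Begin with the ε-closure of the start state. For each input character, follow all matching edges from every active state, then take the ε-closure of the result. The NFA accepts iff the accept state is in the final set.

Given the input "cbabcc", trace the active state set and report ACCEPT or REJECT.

initial (ε-close {0}): {0,2,4}
'c' @ 1: {1,3,5,6}
'b' @ 2: {7,8}
'a' @ 3: {}  — state set empty
rest 'bcc' ignored (set empty)
end set {} — state 9 not in

Answer: REJECT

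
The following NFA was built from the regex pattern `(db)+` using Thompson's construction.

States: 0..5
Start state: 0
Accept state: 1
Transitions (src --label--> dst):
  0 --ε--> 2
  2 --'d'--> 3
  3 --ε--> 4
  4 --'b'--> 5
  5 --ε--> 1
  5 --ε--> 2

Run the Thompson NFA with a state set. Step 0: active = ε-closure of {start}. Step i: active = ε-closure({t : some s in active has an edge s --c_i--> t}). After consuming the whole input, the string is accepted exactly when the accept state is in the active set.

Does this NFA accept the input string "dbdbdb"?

Answer: ACCEPT

Steps:
S₀ = ε-closure({0}) = {0,2}
'd' @ 1: {3,4}
'b' @ 2: {1,2,5}  (accept∈set)
'd' @ 3: {3,4}
'b' @ 4: {1,2,5}  (accept∈set)
'd' @ 5: {3,4}
'b' @ 6: {1,2,5}  (accept∈set)
final: {1,2,5}; accept 1 in set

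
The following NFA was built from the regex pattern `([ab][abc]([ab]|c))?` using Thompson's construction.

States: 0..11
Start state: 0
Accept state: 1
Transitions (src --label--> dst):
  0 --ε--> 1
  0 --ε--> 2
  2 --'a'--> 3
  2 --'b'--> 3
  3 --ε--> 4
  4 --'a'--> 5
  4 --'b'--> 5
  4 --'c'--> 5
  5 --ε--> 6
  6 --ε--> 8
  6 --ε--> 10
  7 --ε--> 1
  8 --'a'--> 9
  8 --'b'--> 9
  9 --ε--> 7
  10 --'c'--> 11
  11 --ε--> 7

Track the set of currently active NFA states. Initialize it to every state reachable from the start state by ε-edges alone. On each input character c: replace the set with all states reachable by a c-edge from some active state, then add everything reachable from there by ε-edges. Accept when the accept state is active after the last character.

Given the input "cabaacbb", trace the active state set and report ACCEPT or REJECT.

initial (ε-close {0}): {0,1,2}
'c' @ 1: {}  — dead — no transitions
rest 'abaacbb' ignored (set empty)
end set {} — state 1 not in

Answer: REJECT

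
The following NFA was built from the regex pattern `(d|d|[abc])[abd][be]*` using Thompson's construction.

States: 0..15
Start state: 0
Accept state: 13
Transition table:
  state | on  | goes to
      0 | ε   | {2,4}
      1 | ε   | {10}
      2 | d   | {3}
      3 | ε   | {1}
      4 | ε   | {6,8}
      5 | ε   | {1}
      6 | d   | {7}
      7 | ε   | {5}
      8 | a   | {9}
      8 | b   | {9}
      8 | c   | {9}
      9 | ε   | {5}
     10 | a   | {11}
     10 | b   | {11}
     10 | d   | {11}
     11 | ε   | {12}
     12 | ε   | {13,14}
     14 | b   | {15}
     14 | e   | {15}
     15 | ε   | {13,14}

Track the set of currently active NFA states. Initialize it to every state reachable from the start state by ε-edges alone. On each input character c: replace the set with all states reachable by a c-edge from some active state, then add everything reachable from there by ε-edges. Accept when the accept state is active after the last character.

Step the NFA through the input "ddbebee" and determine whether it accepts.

Answer: ACCEPT

Derivation:
S₀ = ε-closure({0}) = {0,2,4,6,8}
'd' @ 1: {1,3,5,7,10}
'd' @ 2: {11,12,13,14}  ✓accept
'b' @ 3: {13,14,15}  ✓accept
'e' @ 4: {13,14,15}  ✓accept
'b' @ 5: {13,14,15}  ✓accept
'e' @ 6: {13,14,15}  ✓accept
'e' @ 7: {13,14,15}  ✓accept
final: {13,14,15}; accept 13 in set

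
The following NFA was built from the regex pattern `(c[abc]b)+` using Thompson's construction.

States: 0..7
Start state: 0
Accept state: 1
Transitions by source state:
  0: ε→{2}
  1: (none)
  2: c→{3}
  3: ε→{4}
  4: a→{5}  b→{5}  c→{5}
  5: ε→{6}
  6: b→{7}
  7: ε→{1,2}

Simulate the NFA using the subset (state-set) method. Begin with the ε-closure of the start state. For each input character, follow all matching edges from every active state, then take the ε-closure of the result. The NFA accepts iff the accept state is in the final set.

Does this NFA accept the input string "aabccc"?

Answer: REJECT

Trace:
initial (ε-close {0}): {0,2}
'a' @ 1: {}  — dead — no transitions
rest 'abccc' ignored (set empty)
end set {} — state 1 not in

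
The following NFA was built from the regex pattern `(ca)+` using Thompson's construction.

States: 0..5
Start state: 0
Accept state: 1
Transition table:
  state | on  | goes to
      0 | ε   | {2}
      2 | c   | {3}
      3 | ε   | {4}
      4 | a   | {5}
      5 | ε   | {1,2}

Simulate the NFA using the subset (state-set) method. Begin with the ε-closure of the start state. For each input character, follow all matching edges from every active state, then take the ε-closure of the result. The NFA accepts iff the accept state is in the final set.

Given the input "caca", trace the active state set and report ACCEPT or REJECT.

Answer: ACCEPT

Derivation:
S₀ = ε-closure({0}) = {0,2}
'c' @ 1: {3,4}
'a' @ 2: {1,2,5}  [accepting]
'c' @ 3: {3,4}
'a' @ 4: {1,2,5}  [accepting]
final: {1,2,5}; accept 1 in set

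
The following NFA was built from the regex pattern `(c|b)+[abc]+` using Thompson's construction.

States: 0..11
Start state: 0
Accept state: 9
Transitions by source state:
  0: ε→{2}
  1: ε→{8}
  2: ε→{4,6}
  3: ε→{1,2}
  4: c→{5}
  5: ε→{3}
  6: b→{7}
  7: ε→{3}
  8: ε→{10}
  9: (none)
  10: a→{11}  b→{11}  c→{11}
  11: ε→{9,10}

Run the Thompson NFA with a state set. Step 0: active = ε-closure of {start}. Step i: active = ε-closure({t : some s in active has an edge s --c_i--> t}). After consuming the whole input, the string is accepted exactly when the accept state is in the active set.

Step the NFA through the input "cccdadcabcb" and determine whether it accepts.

initial (ε-close {0}): {0,2,4,6}
'c' @ 1: {1,2,3,4,5,6,8,10}
'c' @ 2: {1,2,3,4,5,6,8,9,10,11}  (accept∈set)
'c' @ 3: {1,2,3,4,5,6,8,9,10,11}  (accept∈set)
'd' @ 4: {}  — no active states
rest 'adcabcb' ignored (set empty)
after full input: {}  (accept=9 not in)

Answer: REJECT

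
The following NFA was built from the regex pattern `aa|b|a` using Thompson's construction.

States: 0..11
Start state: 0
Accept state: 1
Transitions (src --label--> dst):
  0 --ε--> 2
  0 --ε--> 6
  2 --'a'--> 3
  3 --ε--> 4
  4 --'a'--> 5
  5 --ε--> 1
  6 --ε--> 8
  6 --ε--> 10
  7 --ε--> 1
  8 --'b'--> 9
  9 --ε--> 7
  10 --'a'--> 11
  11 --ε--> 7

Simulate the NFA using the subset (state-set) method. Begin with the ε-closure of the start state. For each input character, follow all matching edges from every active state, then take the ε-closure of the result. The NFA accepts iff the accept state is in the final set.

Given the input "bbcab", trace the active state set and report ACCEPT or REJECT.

start: ε-closure({0}) = {0,2,6,8,10}
'b' @ 1: {1,7,9}  [accepting]
'b' @ 2: {}  — state set empty
rest 'cab' ignored (set empty)
end set {} — state 1 not in

Answer: REJECT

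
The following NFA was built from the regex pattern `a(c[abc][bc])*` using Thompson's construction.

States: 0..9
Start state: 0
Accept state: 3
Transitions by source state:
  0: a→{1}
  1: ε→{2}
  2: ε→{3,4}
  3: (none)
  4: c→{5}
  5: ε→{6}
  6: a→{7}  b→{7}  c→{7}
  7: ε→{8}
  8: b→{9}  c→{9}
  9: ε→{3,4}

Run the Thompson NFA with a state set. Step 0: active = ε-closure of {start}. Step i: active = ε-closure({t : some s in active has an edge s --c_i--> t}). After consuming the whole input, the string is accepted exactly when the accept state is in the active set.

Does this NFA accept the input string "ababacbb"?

start: ε-closure({0}) = {0}
'a' @ 1: {1,2,3,4}  ✓accept
'b' @ 2: {}  — state set empty
rest 'abacbb' ignored (set empty)
end set {} — state 3 not in

Answer: REJECT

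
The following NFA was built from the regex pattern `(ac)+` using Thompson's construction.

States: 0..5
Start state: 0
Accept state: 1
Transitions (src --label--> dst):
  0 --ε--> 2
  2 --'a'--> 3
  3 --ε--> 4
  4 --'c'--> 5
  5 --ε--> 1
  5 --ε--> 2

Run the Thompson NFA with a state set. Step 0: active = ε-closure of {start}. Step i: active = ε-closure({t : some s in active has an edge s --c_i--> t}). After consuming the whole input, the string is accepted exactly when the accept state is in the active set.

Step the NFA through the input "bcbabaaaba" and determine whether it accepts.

start: ε-closure({0}) = {0,2}
'b' @ 1: {}  — no active states
rest 'cbabaaaba' ignored (set empty)
final: {}; accept 1 not in set

Answer: REJECT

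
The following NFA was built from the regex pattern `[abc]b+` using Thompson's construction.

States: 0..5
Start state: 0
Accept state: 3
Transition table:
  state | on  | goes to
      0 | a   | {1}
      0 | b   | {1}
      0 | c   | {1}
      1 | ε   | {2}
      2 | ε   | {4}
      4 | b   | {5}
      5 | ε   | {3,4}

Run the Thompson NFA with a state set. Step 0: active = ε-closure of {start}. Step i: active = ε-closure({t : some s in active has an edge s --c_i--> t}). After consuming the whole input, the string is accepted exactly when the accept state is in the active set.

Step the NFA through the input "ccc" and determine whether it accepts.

S₀ = ε-closure({0}) = {0}
'c' @ 1: {1,2,4}
'c' @ 2: {}  — state set empty
rest 'c' ignored (set empty)
final: {}; accept 3 not in set

Answer: REJECT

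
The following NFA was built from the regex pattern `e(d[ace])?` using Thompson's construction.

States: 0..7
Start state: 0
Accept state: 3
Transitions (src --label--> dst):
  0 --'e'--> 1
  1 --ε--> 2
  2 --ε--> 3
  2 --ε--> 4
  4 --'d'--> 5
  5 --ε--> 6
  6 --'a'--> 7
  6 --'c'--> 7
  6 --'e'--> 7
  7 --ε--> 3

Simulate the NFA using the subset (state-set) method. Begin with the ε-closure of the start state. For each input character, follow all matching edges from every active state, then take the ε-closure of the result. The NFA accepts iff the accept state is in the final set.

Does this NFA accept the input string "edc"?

initial (ε-close {0}): {0}
'e' @ 1: {1,2,3,4}  ✓accept
'd' @ 2: {5,6}
'c' @ 3: {3,7}  ✓accept
after full input: {3,7}  (accept=3 in)

Answer: ACCEPT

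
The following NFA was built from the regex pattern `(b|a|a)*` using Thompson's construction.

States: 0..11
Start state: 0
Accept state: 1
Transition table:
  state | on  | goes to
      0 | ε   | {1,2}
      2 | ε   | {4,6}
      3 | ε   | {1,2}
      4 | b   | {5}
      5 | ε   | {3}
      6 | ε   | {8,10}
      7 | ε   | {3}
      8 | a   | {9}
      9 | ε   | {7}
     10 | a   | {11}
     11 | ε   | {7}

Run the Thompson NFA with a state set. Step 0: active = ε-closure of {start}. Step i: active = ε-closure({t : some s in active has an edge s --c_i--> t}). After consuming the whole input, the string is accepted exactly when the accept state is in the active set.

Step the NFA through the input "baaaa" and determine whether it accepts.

Answer: ACCEPT

Steps:
start: ε-closure({0}) = {0,1,2,4,6,8,10}
'b' @ 1: {1,2,3,4,5,6,8,10}  ✓accept
'a' @ 2: {1,2,3,4,6,7,8,9,10,11}  ✓accept
'a' @ 3: {1,2,3,4,6,7,8,9,10,11}  ✓accept
'a' @ 4: {1,2,3,4,6,7,8,9,10,11}  ✓accept
'a' @ 5: {1,2,3,4,6,7,8,9,10,11}  ✓accept
after full input: {1,2,3,4,6,7,8,9,10,11}  (accept=1 in)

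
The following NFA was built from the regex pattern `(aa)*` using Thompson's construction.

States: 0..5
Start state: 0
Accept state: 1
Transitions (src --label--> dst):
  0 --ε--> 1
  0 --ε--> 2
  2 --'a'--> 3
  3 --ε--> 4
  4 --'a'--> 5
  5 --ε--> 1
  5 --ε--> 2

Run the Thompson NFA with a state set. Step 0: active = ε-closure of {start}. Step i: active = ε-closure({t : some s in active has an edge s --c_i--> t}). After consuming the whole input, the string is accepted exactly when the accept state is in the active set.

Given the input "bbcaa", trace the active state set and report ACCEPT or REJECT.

Answer: REJECT

Derivation:
initial (ε-close {0}): {0,1,2}
'b' @ 1: {}  — dead — no transitions
rest 'bcaa' ignored (set empty)
after full input: {}  (accept=1 not in)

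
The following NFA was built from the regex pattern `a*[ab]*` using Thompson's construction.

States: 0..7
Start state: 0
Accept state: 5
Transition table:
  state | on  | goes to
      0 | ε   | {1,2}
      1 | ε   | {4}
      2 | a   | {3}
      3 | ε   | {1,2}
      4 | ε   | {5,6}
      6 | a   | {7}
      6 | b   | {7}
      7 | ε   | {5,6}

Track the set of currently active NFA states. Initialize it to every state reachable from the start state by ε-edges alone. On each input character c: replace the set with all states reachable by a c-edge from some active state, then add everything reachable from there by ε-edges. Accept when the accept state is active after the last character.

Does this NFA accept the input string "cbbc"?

S₀ = ε-closure({0}) = {0,1,2,4,5,6}
'c' @ 1: {}  — dead — no transitions
rest 'bbc' ignored (set empty)
final: {}; accept 5 not in set

Answer: REJECT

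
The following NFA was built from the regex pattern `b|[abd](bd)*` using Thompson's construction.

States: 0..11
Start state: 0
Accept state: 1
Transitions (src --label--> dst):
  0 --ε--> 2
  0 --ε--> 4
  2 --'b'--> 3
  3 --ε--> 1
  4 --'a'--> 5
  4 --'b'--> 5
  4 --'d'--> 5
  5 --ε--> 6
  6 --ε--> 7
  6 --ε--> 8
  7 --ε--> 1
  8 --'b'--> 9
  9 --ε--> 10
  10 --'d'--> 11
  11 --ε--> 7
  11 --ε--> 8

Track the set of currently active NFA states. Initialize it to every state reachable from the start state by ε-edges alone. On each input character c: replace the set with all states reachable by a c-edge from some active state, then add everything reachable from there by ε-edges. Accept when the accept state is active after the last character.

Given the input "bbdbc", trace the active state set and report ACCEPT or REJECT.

start: ε-closure({0}) = {0,2,4}
'b' @ 1: {1,3,5,6,7,8}  ✓accept
'b' @ 2: {9,10}
'd' @ 3: {1,7,8,11}  ✓accept
'b' @ 4: {9,10}
'c' @ 5: {}  — no active states
final: {}; accept 1 not in set

Answer: REJECT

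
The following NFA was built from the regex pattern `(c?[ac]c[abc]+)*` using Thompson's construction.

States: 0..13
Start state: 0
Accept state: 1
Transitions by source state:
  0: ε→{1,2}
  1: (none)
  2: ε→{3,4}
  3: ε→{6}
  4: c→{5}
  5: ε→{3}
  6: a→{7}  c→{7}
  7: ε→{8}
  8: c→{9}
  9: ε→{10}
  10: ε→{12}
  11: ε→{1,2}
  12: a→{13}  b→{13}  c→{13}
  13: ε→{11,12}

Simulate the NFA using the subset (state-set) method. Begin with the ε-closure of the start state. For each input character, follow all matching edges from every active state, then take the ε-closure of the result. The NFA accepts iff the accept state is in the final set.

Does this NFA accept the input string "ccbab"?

Answer: ACCEPT

Derivation:
S₀ = ε-closure({0}) = {0,1,2,3,4,6}
'c' @ 1: {3,5,6,7,8}
'c' @ 2: {7,8,9,10,12}
'b' @ 3: {1,2,3,4,6,11,12,13}  [accepting]
'a' @ 4: {1,2,3,4,6,7,8,11,12,13}  [accepting]
'b' @ 5: {1,2,3,4,6,11,12,13}  [accepting]
final: {1,2,3,4,6,11,12,13}; accept 1 in set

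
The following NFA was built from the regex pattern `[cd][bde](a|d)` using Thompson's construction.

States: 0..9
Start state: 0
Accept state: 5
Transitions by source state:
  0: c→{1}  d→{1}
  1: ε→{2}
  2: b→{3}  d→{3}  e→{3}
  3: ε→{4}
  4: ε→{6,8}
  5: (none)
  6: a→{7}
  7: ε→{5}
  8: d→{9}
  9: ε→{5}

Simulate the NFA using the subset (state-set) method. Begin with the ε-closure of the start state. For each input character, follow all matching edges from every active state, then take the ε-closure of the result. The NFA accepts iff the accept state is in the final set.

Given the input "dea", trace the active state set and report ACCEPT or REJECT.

Answer: ACCEPT

Derivation:
start: ε-closure({0}) = {0}
'd' @ 1: {1,2}
'e' @ 2: {3,4,6,8}
'a' @ 3: {5,7}  ✓accept
final: {5,7}; accept 5 in set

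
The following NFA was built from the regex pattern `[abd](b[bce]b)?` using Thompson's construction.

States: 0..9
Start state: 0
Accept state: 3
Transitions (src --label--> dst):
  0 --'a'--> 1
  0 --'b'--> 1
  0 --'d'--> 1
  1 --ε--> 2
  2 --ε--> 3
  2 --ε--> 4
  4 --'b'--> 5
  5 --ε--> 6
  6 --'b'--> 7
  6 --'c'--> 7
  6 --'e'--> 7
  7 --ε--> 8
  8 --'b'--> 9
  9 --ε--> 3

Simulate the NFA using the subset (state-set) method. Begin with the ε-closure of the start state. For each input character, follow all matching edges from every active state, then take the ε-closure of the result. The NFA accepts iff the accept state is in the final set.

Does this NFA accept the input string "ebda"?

S₀ = ε-closure({0}) = {0}
'e' @ 1: {}  — dead — no transitions
rest 'bda' ignored (set empty)
after full input: {}  (accept=3 not in)

Answer: REJECT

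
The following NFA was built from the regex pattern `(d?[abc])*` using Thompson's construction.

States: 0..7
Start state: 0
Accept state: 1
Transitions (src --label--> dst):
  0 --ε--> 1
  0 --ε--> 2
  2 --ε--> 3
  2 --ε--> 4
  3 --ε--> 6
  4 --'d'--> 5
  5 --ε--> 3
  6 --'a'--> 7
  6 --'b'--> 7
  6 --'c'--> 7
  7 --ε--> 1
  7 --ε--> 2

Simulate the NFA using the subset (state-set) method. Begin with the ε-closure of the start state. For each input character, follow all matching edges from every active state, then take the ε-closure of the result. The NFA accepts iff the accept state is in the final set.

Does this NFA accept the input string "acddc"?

S₀ = ε-closure({0}) = {0,1,2,3,4,6}
'a' @ 1: {1,2,3,4,6,7}  (accept∈set)
'c' @ 2: {1,2,3,4,6,7}  (accept∈set)
'd' @ 3: {3,5,6}
'd' @ 4: {}  — state set empty
rest 'c' ignored (set empty)
end set {} — state 1 not in

Answer: REJECT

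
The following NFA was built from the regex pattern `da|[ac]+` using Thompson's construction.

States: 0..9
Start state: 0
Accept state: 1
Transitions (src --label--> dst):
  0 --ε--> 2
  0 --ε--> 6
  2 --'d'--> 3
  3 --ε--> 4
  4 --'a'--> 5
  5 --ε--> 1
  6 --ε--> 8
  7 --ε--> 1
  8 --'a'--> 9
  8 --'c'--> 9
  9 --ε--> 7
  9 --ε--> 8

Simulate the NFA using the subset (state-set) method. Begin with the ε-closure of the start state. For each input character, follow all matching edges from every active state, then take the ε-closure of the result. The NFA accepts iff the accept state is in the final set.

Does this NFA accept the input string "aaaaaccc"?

S₀ = ε-closure({0}) = {0,2,6,8}
'a' @ 1: {1,7,8,9}  [accepting]
'a' @ 2: {1,7,8,9}  [accepting]
'a' @ 3: {1,7,8,9}  [accepting]
'a' @ 4: {1,7,8,9}  [accepting]
'a' @ 5: {1,7,8,9}  [accepting]
'c' @ 6: {1,7,8,9}  [accepting]
'c' @ 7: {1,7,8,9}  [accepting]
'c' @ 8: {1,7,8,9}  [accepting]
end set {1,7,8,9} — state 1 in

Answer: ACCEPT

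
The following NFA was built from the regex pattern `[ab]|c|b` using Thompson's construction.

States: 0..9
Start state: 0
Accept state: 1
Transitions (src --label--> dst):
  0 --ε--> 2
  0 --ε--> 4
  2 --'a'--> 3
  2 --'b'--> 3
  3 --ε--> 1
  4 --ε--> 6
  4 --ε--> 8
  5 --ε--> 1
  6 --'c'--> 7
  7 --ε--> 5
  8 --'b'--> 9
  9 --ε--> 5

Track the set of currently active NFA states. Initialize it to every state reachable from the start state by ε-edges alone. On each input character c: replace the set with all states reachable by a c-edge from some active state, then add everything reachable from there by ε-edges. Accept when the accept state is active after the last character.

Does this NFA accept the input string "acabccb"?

Answer: REJECT

Steps:
start: ε-closure({0}) = {0,2,4,6,8}
'a' @ 1: {1,3}  ✓accept
'c' @ 2: {}  — dead — no transitions
rest 'abccb' ignored (set empty)
end set {} — state 1 not in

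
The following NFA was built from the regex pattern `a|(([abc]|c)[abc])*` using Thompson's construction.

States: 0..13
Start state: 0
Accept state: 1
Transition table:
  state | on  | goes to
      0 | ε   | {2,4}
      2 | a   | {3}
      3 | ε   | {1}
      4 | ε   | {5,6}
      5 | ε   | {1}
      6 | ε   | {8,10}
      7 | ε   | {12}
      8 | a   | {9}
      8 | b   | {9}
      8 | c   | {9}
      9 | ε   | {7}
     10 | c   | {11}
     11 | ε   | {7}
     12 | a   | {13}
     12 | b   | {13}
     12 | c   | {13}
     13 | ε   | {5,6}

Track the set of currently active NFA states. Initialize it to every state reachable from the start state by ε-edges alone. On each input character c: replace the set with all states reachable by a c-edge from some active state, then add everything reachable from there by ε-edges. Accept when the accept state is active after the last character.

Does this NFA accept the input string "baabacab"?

Answer: ACCEPT

Steps:
initial (ε-close {0}): {0,1,2,4,5,6,8,10}
'b' @ 1: {7,9,12}
'a' @ 2: {1,5,6,8,10,13}  [accepting]
'a' @ 3: {7,9,12}
'b' @ 4: {1,5,6,8,10,13}  [accepting]
'a' @ 5: {7,9,12}
'c' @ 6: {1,5,6,8,10,13}  [accepting]
'a' @ 7: {7,9,12}
'b' @ 8: {1,5,6,8,10,13}  [accepting]
after full input: {1,5,6,8,10,13}  (accept=1 in)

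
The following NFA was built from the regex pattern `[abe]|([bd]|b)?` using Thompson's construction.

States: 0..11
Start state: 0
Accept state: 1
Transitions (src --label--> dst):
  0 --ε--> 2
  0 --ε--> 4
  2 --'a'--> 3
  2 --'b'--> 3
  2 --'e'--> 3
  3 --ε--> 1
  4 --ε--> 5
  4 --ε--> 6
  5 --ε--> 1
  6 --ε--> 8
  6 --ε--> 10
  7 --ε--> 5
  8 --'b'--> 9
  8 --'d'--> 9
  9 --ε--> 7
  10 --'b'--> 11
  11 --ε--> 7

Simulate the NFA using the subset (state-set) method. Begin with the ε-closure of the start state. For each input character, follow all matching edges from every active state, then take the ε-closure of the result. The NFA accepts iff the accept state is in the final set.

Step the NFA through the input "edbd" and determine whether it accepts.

Answer: REJECT

Steps:
start: ε-closure({0}) = {0,1,2,4,5,6,8,10}
'e' @ 1: {1,3}  ✓accept
'd' @ 2: {}  — no active states
rest 'bd' ignored (set empty)
final: {}; accept 1 not in set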